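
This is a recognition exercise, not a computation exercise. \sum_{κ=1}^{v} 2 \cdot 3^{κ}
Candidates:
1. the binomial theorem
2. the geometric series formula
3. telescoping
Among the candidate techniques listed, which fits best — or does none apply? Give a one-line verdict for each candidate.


Verdict: the geometric series formula — each summand is the previous one scaled by 3; that constant multiplier is itself the geometric structure.
- the binomial theorem — the terms lack the binomial-coefficient-weighted complementary-power pattern of an expansion.
- the geometric series formula — applicable, and directly so.
- telescoping: the terms as presented offer no neighboring cancellation — a telescoping rewrite may exist, but the displayed structure does not hand one over.


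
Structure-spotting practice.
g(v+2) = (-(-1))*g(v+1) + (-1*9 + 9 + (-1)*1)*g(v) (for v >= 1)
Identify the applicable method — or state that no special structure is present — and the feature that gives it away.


Diagnosis: the characteristic-root method — constant coefficients and linearity mean the ansatz r^v reduces it to solving the characteristic polynomial.


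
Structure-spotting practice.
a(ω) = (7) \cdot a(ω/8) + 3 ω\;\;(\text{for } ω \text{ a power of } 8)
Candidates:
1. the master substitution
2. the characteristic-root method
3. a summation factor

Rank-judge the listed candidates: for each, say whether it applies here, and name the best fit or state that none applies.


Technique: the master substitution — the argument shrinks by the factor 8, so measure the index on a logarithmic scale and the recursion becomes a shift.
- the master substitution — yes, a natural case for it.
- the characteristic-root method: a divided-index call is not the fixed-shift linear shape that characteristic roots solve.
- a summation factor: a divided-index call is outside the fixed-shift first-order family a summation factor normalizes.


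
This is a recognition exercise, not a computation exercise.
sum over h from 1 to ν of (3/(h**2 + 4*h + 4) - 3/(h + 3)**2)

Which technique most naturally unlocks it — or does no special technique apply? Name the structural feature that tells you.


Verdict: telescoping — the summand is built as 3/(h**2 + 4*h + 4) minus its own successor — adjacent terms annihilate down the line.


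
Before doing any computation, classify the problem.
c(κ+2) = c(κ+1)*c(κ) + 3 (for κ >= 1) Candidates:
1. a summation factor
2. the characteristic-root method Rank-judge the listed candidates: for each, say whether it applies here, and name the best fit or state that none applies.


Technique: no special technique — a nonlinear dependence on earlier terms breaks linearity, and with it every superposition-based closed form.
- a summation factor — the recursion is nonlinear — outside the first-order linear family a summation factor addresses.
- the characteristic-root method — the recursion is nonlinear in the sequence values, so no linear-modes ansatz applies.


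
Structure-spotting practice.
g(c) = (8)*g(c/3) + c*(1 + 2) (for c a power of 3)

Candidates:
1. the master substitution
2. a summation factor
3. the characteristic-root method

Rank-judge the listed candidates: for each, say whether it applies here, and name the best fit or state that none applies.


Method: the master substitution — the index is divided (c/3), not shifted — substitute c = 3^m to straighten it into a shift recurrence.
- the master substitution — a fit — the right tool for this form.
- a summation factor: a divided-index call is outside the fixed-shift first-order family a summation factor normalizes.
- the characteristic-root method — the recursion divides its index rather than shifting it — outside the constant-shift family the root method covers.


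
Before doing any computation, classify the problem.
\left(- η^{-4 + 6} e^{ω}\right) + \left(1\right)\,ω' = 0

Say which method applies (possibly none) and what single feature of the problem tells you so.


Diagnosis: separation of variables — one side of the product carries the independent variable, the other the unknown — the textbook separation shape.


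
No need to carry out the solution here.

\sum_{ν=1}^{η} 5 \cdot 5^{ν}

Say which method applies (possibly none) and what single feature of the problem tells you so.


Technique: the geometric series formula — the ratio of consecutive terms is the constant 5, independent of the index — a geometric sum.


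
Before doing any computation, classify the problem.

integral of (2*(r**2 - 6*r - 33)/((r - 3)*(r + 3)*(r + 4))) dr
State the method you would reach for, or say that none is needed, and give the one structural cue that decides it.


Technique: partial fractions — a proper rational integrand whose denominator splits into simpler factors — decompose into partial fractions first.


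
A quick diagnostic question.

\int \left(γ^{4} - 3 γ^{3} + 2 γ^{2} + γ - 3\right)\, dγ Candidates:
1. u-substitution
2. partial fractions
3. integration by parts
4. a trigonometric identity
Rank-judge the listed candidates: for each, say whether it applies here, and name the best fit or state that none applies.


Verdict: no special technique — every term is a constant multiple of a power of γ; term-wise power-rule integration needs no preliminary transformation.
- u-substitution: no substitution does more than relabel what direct integration already handles.
- partial fractions — the expression is not a ratio of polynomials that decomposes further.
- integration by parts: parts would only shuffle a directly integrable integrand.
- a trigonometric identity: with no trigonometric functions present, identity rewriting has no target.


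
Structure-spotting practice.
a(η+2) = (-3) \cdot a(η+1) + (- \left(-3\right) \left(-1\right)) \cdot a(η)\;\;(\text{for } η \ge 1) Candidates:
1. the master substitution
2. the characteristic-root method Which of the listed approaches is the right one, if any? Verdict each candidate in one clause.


Method: the characteristic-root method — every coefficient is a fixed number and the forcing is zero — substitute r^η and read off the root equation.
- the master substitution: there is no divide-the-index recursive argument.
- the characteristic-root method: a fit — the right tool for this form.


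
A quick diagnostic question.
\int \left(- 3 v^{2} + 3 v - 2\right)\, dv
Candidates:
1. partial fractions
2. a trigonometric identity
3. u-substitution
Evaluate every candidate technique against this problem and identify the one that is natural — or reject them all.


Verdict: no special technique — every term is a constant multiple of a power of v; term-wise power-rule integration needs no preliminary transformation.
- partial fractions — there is no rational-function structure to decompose.
- a trigonometric identity — there is no trigonometric structure at all — the integrand carries no sine or cosine to rewrite.
- u-substitution — no substitution does more than relabel what direct integration already handles.


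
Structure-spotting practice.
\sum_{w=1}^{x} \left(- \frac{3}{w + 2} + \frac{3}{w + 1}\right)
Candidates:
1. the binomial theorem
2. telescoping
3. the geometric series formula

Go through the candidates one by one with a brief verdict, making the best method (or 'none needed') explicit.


Method: telescoping — the summand is built as \frac{3}{w + 1} minus its own successor — adjacent terms annihilate down the line.
- the binomial theorem: no binomial coefficients pair up with complementary powers here.
- telescoping: applies; the problem has the shape this method handles.
- the geometric series formula — no single multiplier carries one term to the next throughout the sum.


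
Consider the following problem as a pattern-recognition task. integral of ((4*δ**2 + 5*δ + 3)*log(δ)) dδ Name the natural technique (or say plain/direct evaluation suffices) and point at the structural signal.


Verdict: integration by parts — the presence of log(δ) against a polynomial factor is the standard differentiate-the-log setup.


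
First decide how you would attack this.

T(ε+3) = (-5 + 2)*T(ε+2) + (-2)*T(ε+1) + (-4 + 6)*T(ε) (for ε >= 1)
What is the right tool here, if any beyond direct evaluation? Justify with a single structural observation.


Verdict: the characteristic-root method — linear, homogeneous, constant coefficients: solutions of the form r^ε exist — find the roots of the characteristic polynomial.


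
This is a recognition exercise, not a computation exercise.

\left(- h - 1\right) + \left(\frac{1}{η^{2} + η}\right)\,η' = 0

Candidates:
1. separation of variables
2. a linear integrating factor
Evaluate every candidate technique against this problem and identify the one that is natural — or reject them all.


Method: separation of variables — all dependence on the two variables factors apart, the defining separable shape. Rearranged, this also fits the Bernoulli template directly; separation reads the product structure as given.
- separation of variables — applicable, and directly so.
- a linear integrating factor: the unknown enters nonlinearly (through a power, a denominator, or a transcendental function), which the linear integrating-factor recipe cannot absorb as-is — any repair would come from a preliminary substitution, not the factor.


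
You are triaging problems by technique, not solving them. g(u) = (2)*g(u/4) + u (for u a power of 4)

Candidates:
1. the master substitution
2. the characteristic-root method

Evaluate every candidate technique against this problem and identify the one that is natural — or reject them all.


Best approach: the master substitution — recursion at u/4 is multiplicative in the index; logarithmic reindexing via u = 4^m linearizes it.
- the master substitution: a fit — the right tool for this form.
- the characteristic-root method — the recursion divides its index rather than shifting it — outside the constant-shift family the root method covers.


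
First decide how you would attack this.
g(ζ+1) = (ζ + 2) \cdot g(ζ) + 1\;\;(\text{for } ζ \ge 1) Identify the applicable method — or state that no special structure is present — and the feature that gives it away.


Technique: a summation factor — an index-dependent multiplier ζ + 2 rules out characteristic roots; a summation factor converts it to a pure difference.


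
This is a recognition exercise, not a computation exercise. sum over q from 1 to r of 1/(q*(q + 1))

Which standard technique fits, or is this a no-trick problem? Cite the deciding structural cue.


Diagnosis: telescoping — 1/(q*(q + 1)) hides a difference of shifted reciprocals — decompose it and the middle of the sum vanishes.


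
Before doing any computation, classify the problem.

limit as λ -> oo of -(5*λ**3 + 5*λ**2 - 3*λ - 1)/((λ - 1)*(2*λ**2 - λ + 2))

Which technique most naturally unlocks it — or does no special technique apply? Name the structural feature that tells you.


Verdict: dominant-term comparison — at large λ only the top-degree terms survive; compare the leading terms and the limit falls out. l'Hôpital's at-infinity variant applies to the expression viewed as a single quotient; the leading-term comparison is the direct route.


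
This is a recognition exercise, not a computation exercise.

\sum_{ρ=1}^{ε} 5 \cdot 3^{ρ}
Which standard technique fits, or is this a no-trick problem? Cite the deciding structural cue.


Technique: the geometric series formula — each summand is the previous one scaled by 3; that constant multiplier is itself the geometric structure.


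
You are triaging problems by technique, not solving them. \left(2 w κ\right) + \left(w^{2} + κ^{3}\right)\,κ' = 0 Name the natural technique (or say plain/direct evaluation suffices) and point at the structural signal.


Method: the exact-equation method — take the mixed partials of 2 w κ and w^{2} + κ^{3}: they are equal, which certifies an exact differential.


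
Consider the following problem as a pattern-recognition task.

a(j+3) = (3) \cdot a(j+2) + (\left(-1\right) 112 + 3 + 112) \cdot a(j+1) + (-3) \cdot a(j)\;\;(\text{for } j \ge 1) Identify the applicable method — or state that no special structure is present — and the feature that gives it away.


Verdict: the characteristic-root method — this is the constant-coefficient homogeneous case — the whole solution in j reduces to a polynomial's roots.


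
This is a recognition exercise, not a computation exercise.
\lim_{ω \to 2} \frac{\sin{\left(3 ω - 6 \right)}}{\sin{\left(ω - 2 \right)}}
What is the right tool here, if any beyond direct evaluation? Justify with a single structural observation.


Verdict: l'Hôpital's rule (0/0) — both numerator and denominator vanish at 2: the genuine 0/0 indeterminate that l'Hôpital exists for. The standard small-argument limits would also carry it; the rule is the systematic route.


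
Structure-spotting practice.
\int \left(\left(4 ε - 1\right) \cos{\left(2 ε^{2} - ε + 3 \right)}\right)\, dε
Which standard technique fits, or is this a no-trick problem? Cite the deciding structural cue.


Best approach: u-substitution — gathered as a product, the integrand carries the factor 4 ε - 1 — up to a constant, the derivative of the inner expression 2 ε^{2} - ε + 3 — so u = 2 ε^{2} - ε + 3 collapses the integral.


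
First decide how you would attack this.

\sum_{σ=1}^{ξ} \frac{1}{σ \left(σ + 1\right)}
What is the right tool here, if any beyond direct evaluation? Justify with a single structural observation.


Technique: telescoping — \frac{1}{σ \left(σ + 1\right)} hides a difference of shifted reciprocals — decompose it and the middle of the sum vanishes.


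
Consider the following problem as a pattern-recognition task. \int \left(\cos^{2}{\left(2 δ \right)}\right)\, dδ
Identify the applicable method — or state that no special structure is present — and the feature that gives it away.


Diagnosis: a trigonometric identity — the even exponent on \cos^{2}{\left(2 δ \right)} signals one move: rewrite via cos of the doubled angle.


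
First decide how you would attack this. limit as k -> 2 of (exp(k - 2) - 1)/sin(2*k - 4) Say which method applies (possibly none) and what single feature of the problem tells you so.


Diagnosis: l'Hôpital's rule (0/0) — both numerator and denominator vanish at 2: the genuine 0/0 indeterminate that l'Hôpital exists for. A first-order expansion at the point is an equally standard path; the rule packages it.


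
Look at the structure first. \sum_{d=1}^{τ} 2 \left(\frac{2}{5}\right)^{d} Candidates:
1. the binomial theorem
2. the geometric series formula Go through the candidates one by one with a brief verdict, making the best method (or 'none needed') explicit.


Technique: the geometric series formula — each term is \frac{2}{5} times the previous one, so the geometric-series formula applies directly.
- the binomial theorem: there is no pair of bases whose matched powers would reassemble into a single binomial power.
- the geometric series formula — yes — fits the structure here.


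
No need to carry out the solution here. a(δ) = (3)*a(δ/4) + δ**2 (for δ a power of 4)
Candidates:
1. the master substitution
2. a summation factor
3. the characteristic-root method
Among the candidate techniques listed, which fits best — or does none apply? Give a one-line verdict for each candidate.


Diagnosis: the master substitution — recursion at δ/4 is multiplicative in the index; logarithmic reindexing via δ = 4^m linearizes it.
- the master substitution — yes — fits the structure here.
- a summation factor — the recursion divides its index rather than shifting it — there is no previous-term chain for a summation factor to telescope.
- the characteristic-root method: a divided-index call is not the fixed-shift linear shape that characteristic roots solve.


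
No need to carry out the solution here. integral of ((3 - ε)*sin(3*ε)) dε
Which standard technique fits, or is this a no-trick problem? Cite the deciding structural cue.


Verdict: integration by parts — a polynomial 3 - ε against the kernel sin(3*ε) is the signature bounded-ladder case for integration by parts.


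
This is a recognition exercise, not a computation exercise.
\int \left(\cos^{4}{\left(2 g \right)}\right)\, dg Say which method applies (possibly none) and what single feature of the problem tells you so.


Technique: a trigonometric identity — apply power reduction to \cos^{4}{\left(2 g \right)}; each application halves the trigonometric degree.


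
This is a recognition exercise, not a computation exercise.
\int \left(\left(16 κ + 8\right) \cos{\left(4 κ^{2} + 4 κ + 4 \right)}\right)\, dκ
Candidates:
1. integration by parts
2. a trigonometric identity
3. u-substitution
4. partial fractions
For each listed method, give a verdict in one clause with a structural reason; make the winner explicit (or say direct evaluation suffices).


Method: u-substitution — viewed as a product, the integrand is a composition evaluated at 4 κ^{2} + 4 κ + 4 times (a constant multiple of) that inner expression's derivative, so u = 4 κ^{2} + 4 κ + 4 makes it elementary.
- integration by parts: a polynomial factor is present, but its partner is not an exp, sine, or cosine of a degree-1 argument, nor a logarithm.
- a trigonometric identity: the trigonometric factor has no even power to reduce and no cross-frequency product to convert — the standard power-reduction and product-to-sum identities do not engage it.
- u-substitution: applies; the problem has the shape this method handles.
- partial fractions — there is no rational-function structure to decompose.


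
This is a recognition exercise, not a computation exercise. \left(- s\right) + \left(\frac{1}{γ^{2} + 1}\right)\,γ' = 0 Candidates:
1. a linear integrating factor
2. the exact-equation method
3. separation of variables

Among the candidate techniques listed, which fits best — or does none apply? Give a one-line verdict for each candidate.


Technique: separation of variables — the slope splits multiplicatively: s carrying all s-dependence times γ^{2} + 1 carrying all γ-dependence — separate and integrate.
- a linear integrating factor — the unknown enters nonlinearly (through a power, a denominator, or a transcendental function), which the linear integrating-factor recipe cannot absorb as-is — any repair would come from a preliminary substitution, not the factor.
- the exact-equation method: with no real cross-dependence between the variables, the exact-equation machinery is a detour rather than the natural reading.
- separation of variables: yes — fits the structure here.


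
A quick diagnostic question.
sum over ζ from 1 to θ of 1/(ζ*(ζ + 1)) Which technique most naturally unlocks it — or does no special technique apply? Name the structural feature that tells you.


Verdict: telescoping — poles of 1/(ζ*(ζ + 1)) differ by an integer, the telltale of a telescoping partial-fraction sum.


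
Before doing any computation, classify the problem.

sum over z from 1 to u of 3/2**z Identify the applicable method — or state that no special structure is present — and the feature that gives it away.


Diagnosis: the geometric series formula — consecutive terms stand in a fixed index-free ratio — the geometric sum formula closes it.


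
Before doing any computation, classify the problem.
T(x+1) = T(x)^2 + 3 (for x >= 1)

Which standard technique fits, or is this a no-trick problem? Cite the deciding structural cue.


Verdict: no special technique — the map from one term to the next is curved, not linear, so linear closed-form machinery does not attach.


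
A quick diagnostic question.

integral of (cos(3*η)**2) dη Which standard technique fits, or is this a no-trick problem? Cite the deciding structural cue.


Method: a trigonometric identity — apply power reduction to cos(3*η)**2; each application halves the trigonometric degree.


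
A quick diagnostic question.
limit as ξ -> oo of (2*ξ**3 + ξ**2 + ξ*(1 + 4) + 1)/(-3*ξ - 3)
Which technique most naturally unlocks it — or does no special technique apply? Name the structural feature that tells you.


Best approach: dominant-term comparison — growth-rate triage: the leading powers of ξ decide the limit, everything else is noise. l'Hôpital's at-infinity variant applies to the expression viewed as a single quotient; the leading-term comparison is the direct route.


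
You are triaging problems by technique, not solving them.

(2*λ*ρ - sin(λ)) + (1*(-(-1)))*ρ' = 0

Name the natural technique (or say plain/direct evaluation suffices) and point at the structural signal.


Best approach: a linear integrating factor — first power of ρ, nonzero forcing: the integrating-factor recipe applies verbatim with p = 2*λ.


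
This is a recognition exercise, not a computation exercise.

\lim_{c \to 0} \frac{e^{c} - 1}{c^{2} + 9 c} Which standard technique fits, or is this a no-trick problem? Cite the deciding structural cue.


Method: l'Hôpital's rule (0/0) — both numerator and denominator vanish at 0: the genuine 0/0 indeterminate that l'Hôpital exists for. The standard small-argument limits would also carry it; the rule is the systematic route.


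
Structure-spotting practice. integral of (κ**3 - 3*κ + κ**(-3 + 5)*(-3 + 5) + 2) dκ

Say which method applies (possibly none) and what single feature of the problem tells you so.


Best approach: no special technique — every term is a constant multiple of a power of κ; term-wise power-rule integration needs no preliminary transformation.


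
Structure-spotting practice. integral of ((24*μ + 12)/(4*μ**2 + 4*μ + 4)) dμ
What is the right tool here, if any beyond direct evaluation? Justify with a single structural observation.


Verdict: u-substitution — spotting that 24*μ + 12 is a constant multiple of the derivative of 4*μ**2 + 4*μ + 4 is the key observation — substitute u = 4*μ**2 + 4*μ + 4 and the integral becomes one-dimensional in u.


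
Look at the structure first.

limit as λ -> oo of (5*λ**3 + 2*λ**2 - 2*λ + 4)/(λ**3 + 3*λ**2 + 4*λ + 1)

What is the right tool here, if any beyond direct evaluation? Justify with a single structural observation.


Diagnosis: dominant-term comparison — growth-rate triage: the leading powers of λ decide the limit, everything else is noise. Viewed as a single quotient this is an ∞/∞ form — an at-infinity application of l'Hôpital's rule would also resolve it; comparing leading growth reads the answer without differentiating.


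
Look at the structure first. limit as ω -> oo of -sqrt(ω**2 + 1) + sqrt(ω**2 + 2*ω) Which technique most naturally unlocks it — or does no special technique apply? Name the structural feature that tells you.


Technique: conjugate multiplication — the difference sqrt(ω**2 + 2*ω) - sqrt(ω**2 + 1) is an ∞ − ∞ stalemate; its conjugate partner breaks the tie.


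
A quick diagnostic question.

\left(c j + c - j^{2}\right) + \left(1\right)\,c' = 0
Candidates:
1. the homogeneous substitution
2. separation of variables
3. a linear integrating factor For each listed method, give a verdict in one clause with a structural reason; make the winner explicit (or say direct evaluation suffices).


Method: a linear integrating factor — linear in the unknown with genuine forcing: multiply through by the exponential of the integrated coefficient and the left side closes into one derivative.
- the homogeneous substitution — rescaling both variables together changes the slope, so no ratio substitution collapses it.
- separation of variables: no algebra isolates the independent variable on one side and the unknown on the other.
- a linear integrating factor — a fit — the right tool for this form.


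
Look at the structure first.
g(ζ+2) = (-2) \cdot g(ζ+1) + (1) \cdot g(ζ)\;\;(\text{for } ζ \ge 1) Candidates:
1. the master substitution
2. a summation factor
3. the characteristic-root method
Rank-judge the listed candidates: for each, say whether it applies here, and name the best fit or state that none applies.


Verdict: the characteristic-root method — this is the constant-coefficient homogeneous case — the whole solution in ζ reduces to a polynomial's roots.
- the master substitution: there is no divide-the-index recursive argument.
- a summation factor — the recurrence reaches back more than one step, outside the first-order family a summation factor normalizes.
- the characteristic-root method — applies; the problem has the shape this method handles.


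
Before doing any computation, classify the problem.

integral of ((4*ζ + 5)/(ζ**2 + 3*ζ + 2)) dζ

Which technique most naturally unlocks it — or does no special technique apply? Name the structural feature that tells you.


Method: partial fractions — the integrand is a proper rational function and its denominator ζ**2 + 3*ζ + 2 factors into distinct pieces, so it splits into simple fractions.


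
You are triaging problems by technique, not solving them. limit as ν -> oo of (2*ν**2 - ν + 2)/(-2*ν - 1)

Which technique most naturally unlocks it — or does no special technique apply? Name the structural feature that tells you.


Method: dominant-term comparison — growth-rate triage: the leading powers of ν decide the limit, everything else is noise. As a single quotient, the ∞/∞ shape would yield to repeated differentiation as well — the growth comparison gets there in one look.


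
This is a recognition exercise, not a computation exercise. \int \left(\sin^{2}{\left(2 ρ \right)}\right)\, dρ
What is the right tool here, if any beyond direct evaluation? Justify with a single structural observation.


Diagnosis: a trigonometric identity — the even trigonometric power \sin^{2}{\left(2 ρ \right)} reduces by a double-angle identity before any integration is attempted.


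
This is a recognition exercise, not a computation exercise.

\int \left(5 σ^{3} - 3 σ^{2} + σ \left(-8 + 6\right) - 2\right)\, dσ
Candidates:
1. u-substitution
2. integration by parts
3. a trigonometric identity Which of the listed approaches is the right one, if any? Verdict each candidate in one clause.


Best approach: no special technique — scan for structure and find none: constant multiples of powers of σ, integrate directly.
- u-substitution: no substitution does more than relabel what direct integration already handles.
- integration by parts — splitting off a factor buys nothing — the integrand integrates directly without parts.
- a trigonometric identity: there is no trigonometric structure at all — the integrand carries no sine or cosine to rewrite.


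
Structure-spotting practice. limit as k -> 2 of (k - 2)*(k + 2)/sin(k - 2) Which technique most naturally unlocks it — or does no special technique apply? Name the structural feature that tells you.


Method: l'Hôpital's rule (0/0) — both numerator and denominator vanish at 2: the genuine 0/0 indeterminate that l'Hôpital exists for. A first-order expansion at the point is an equally standard path; the rule packages it.


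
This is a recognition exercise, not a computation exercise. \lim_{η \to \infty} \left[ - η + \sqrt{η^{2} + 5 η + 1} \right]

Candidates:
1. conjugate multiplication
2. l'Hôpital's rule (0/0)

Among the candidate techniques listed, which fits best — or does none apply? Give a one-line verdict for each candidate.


Diagnosis: conjugate multiplication — the ∞ − ∞ radical form is the exact trigger for the conjugate maneuver.
- conjugate multiplication — applies; the problem has the shape this method handles.
- l'Hôpital's rule (0/0): no quotient structure at all: the clash is ∞ minus ∞, which rationalizing converts into a tractable ratio.


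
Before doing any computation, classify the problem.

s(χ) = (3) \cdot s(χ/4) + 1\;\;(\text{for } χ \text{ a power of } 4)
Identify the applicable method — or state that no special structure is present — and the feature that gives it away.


Technique: the master substitution — the argument shrinks by the factor 4, so measure the index on a logarithmic scale and the recursion becomes a shift.


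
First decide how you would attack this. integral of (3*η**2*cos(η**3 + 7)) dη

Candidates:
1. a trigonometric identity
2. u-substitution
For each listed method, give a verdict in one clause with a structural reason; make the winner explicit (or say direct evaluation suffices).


Verdict: u-substitution — differentiating the inner expression η**3 + 7 produces the factor 3*η**2 up to a constant multiple, so substituting u = η**3 + 7 reduces everything to a one-variable integral in u.
- a trigonometric identity — there is no trigonometric structure whose rewriting would simplify the integrand.
- u-substitution: applicable, and directly so.


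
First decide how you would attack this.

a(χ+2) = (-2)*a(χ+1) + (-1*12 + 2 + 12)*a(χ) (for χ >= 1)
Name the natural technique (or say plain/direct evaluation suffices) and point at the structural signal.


Best approach: the characteristic-root method — the recurrence is linear and homogeneous with constant coefficients, so the ansatz r^χ turns it into a polynomial equation for r.


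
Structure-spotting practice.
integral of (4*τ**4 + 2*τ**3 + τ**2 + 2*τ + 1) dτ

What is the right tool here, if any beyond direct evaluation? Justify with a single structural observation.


Diagnosis: no special technique — nothing composite, nothing rational, nothing trigonometric — each constant-multiple power of τ integrates by the power rule alone.


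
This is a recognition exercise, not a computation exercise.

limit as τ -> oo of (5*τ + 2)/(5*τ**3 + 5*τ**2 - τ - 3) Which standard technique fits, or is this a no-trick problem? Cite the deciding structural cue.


Method: dominant-term comparison — growth-rate triage: the leading powers of τ decide the limit, everything else is noise. As a single quotient, the ∞/∞ shape would yield to repeated differentiation as well — the growth comparison gets there in one look.


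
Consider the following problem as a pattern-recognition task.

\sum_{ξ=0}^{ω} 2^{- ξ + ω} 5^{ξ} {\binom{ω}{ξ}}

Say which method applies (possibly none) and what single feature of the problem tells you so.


Best approach: the binomial theorem — terms weighting {\binom{ω}{ξ}} against matched powers of 5 and 2 reassemble into (5 + 2)^ω by the binomial theorem.


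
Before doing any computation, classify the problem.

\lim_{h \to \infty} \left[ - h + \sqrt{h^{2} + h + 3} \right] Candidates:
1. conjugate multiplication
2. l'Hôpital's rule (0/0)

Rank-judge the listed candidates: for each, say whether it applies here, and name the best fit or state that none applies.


Method: conjugate multiplication — turning the difference into a conjugate-rationalized ratio makes the limit readable.
- conjugate multiplication: a fit — the right tool for this form.
- l'Hôpital's rule (0/0): the expression is a difference driving to ∞ − ∞, not a 0/0 quotient — there is no ratio for the rule to differentiate.


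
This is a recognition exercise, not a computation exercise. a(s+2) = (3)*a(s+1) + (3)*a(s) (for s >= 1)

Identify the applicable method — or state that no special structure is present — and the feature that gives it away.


Diagnosis: the characteristic-root method — shift-invariance with fixed coefficients calls for exponential trials; the characteristic polynomial finds every r^s.


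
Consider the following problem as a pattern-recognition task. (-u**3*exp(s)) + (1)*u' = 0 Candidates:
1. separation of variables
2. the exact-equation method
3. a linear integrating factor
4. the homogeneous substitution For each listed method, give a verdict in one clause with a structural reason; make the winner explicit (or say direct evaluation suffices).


Method: separation of variables — all dependence on the two variables factors apart, the defining separable shape.
- separation of variables: applicable, and directly so.
- the exact-equation method — the mixed-partials test fails on this split — it is not an exact differential as presented.
- a linear integrating factor: the unknown enters nonlinearly (through a power, a denominator, or a transcendental function), which the linear integrating-factor recipe cannot absorb as-is — any repair would come from a preliminary substitution, not the factor.
- the homogeneous substitution: the ratio substitution does not collapse this equation.


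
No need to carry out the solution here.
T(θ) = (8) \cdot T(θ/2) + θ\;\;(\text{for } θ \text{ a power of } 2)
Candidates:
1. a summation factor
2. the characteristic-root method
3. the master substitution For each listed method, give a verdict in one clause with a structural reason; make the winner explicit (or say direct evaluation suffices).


Diagnosis: the master substitution — the argument contracts 2-fold per step: reindex θ exponentially and solve the linear recurrence in the new index.
- a summation factor — the recursion divides its index rather than shifting it — there is no previous-term chain for a summation factor to telescope.
- the characteristic-root method: the recursion divides its index rather than shifting it — outside the constant-shift family the root method covers.
- the master substitution: yes, a natural case for it.


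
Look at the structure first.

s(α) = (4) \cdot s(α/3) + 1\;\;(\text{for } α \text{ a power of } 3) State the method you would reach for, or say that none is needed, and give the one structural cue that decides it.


Diagnosis: the master substitution — treat m = log base 3 of α as the new clock: one recursion step advances m by one while α scales by 3.


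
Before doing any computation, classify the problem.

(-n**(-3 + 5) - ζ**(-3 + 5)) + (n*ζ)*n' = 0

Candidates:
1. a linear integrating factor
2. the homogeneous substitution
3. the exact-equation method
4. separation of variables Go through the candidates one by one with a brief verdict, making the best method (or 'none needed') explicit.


Technique: the homogeneous substitution — the slope is degree-zero homogeneous: the ratio substitution v = n/ζ collapses it. Rearranged, this also fits the Bernoulli template directly; the homogeneous substitution reads the structure without the rearrangement.
- a linear integrating factor — a nonlinear term in the unknown puts this outside the integrating-factor template.
- the homogeneous substitution — a fit — the right tool for this form.
- the exact-equation method: no potential function has this form as its differential, as written.
- separation of variables: the two dependences do not factor apart.


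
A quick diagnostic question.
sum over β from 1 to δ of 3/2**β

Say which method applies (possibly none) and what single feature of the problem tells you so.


Method: the geometric series formula — consecutive terms stand in a fixed index-free ratio — the geometric sum formula closes it.


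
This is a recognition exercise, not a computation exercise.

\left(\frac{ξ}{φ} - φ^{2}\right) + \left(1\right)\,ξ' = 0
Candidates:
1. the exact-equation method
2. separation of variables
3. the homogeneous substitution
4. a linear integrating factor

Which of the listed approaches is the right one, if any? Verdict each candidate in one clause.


Method: a linear integrating factor — linear in the unknown with genuine forcing: multiply through by the exponential of the integrated coefficient and the left side closes into one derivative.
- the exact-equation method — no potential function has this form as its differential, as written.
- separation of variables: the two dependences are entangled, not a clean product of one-variable pieces.
- the homogeneous substitution — the slope does not depend on the ratio of the variables alone.
- a linear integrating factor — applies; the problem has the shape this method handles.


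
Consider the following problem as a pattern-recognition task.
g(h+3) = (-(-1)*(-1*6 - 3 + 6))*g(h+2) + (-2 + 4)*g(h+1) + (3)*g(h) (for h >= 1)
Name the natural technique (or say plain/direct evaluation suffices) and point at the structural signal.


Verdict: the characteristic-root method — linear, homogeneous, constant coefficients: solutions of the form r^h exist — find the roots of the characteristic polynomial.


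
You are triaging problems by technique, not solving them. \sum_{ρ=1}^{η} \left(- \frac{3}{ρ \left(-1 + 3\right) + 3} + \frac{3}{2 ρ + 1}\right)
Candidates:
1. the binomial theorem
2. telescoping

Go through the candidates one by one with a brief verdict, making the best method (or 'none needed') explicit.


Verdict: telescoping — difference-of-shifts structure (each term adds \frac{3}{2 ρ + 1}, then subtracts its one-index-advanced value, which the following term adds back) leaves only the first and last pieces standing.
- the binomial theorem: there is no pair of bases whose matched powers would reassemble into a single binomial power.
- telescoping: applies; the problem has the shape this method handles.


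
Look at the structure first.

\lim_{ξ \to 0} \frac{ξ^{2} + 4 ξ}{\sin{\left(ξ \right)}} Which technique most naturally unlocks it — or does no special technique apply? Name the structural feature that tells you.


Technique: l'Hôpital's rule (0/0) — numerator and denominator both vanish at 0 — a genuine 0/0 form, which is exactly when l'Hôpital applies. Known elementary limits would finish this too — the rule just bypasses the case analysis.


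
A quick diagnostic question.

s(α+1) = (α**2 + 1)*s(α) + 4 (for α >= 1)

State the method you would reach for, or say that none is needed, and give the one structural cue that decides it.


Technique: a summation factor — with the index-dependent coefficient α**2 + 1, dividing by the cumulative product turns the left side into a pure difference.


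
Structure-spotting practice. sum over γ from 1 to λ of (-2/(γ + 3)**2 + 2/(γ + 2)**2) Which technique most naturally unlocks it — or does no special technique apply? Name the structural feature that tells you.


Technique: telescoping — this sum is a zipper: each term contributes 2/(γ + 2)**2 and removes the next index's value, which the following term puts back, closing term by term.


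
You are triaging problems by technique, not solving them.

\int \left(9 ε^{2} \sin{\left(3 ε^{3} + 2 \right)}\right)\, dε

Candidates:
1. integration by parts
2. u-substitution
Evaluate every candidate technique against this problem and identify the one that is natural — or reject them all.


Technique: u-substitution — a chain-rule shadow: 9 ε^{2} alongside a function of 3 ε^{3} + 2 means u = 3 ε^{3} + 2 unwinds the composition in one step.
- integration by parts — the non-polynomial partner is not one of the parts kernels — exp, sine, or cosine with a degree-1 argument, or a logarithm.
- u-substitution — applicable, and directly so.


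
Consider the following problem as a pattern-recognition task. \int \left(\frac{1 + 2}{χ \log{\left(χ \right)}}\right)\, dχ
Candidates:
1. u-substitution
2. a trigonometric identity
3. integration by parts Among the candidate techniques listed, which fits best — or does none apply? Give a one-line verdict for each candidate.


Method: u-substitution — structure check: outer function, inner expression \log{\left(χ \right)}, inner derivative as a factor — the classic u = \log{\left(χ \right)} pattern.
- u-substitution: applies; the problem has the shape this method handles.
- a trigonometric identity: no sine or cosine appears, so there is nothing for a trigonometric identity to act on.
- integration by parts: the integrand does not split as a nonconstant polynomial times an exp, sine, cosine of a linear argument, or logarithm — no polynomial-kernel parts product to differentiate one side of.
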